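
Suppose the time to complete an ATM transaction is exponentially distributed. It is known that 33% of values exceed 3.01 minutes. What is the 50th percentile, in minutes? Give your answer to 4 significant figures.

e^(−λ·3.01) = 0.33 ⇒ λ = −ln(0.33)/3.01 = 0.368326.
50th percentile: 1 − e^(−λt) = 0.5, t = −ln(0.5)/λ = 1.88188 minutes.

1.882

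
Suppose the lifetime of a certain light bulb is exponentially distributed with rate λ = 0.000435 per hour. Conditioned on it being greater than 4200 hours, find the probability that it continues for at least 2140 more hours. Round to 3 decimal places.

0.394

The exponential is memoryless, so the remaining time is again Exp(λ): the condition X > 4200 is irrelevant.
P(X > 2140) = e^(−0.9309) ≈ 0.394.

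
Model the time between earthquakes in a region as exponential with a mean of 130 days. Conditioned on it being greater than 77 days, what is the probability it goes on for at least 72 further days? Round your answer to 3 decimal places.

0.575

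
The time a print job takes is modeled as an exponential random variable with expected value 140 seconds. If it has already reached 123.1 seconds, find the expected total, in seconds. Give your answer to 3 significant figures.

The rate is λ = 1/140 = 0.00714286 per second.
By memorylessness, E[X | X > 123.1] = 123.1 + 1/λ = 123.1 + 140 = 263.1 seconds.

263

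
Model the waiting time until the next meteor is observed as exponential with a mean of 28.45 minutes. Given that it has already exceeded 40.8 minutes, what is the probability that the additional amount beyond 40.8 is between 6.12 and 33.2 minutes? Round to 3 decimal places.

The rate is λ = 1/28.45 = 0.0351494 per minute.
Memoryless: the residual past 40.8 is again Exp(λ).
P(6.12 < residual < 33.2) = e^(−λ·6.12) − e^(−λ·33.2) = 0.80645 − 0.31131 ≈ 0.495.

0.495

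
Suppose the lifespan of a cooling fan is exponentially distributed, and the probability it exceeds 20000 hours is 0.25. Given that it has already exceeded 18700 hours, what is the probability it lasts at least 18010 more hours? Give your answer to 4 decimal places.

0.2870

From e^(−λ·20000) = 0.25, λ = −ln(0.25)/20000 = 0.0000693147.
Memoryless: P(X > 18700+18010 | X > 18700) = P(X > 18010) = e^(−0.0000693147·18010) ≈ 0.2870.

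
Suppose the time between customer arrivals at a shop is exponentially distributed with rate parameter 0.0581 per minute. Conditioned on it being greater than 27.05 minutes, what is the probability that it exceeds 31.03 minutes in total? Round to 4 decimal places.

0.7936

The exponential is memoryless, so the remaining time is again Exp(λ): the condition X > 27.05 is irrelevant.
P(X > 3.98) = e^(−0.23124) ≈ 0.7936.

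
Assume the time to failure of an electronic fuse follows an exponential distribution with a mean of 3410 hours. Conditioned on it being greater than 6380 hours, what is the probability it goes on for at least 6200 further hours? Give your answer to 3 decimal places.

0.162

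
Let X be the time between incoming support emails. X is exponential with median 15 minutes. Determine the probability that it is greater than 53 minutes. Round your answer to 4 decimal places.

0.0864

For an exponential, median = ln(2)/λ, so λ = ln 2 / 15 = 0.0462098 per minute.
P(X > 53) = e^(−λ·53) = e^(−2.4491) ≈ 0.0864.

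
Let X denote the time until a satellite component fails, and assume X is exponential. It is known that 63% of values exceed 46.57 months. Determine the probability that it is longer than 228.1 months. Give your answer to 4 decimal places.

0.1040

e^(−λ·46.57) = 0.63 ⇒ λ = −ln(0.63)/46.57 = 0.00992131.
P(X > 228.1) = e^(−0.00992131·228.1) = e^(−2.2631) ≈ 0.1040.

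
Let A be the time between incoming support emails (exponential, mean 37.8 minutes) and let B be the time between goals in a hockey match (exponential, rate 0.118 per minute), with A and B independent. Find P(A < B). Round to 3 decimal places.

0.183

λ_1 = 1/37.8 = 0.026455, λ_2 = 0.118.
For independent exponentials, P(A < B) = λ_1/(λ_1+λ_2) = 0.026455/0.144455 ≈ 0.183.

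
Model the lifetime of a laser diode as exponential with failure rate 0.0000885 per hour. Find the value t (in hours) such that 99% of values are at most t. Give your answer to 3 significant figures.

52000

Set 1 − e^(−λt) = 0.99, so t = −ln(0.01)/λ = 4.6052/0.0000885 ≈ 52035.8 hours.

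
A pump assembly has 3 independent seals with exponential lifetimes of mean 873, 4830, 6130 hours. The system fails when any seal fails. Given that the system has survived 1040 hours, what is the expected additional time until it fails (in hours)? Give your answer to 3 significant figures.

660

First-failure rate Σλ = 1/873 + 1/4830 + 1/6130 = 0.00151565.
By memorylessness the expected residual is 1/Σλ = 659.784 hours, regardless of the 1040 already elapsed.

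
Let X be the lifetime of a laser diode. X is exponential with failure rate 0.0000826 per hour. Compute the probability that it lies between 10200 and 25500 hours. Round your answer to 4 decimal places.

0.3089

P(10200 < X < 25500) = e^(−λ·10200) − e^(−λ·25500) = 0.43062 − 0.12169 ≈ 0.3089.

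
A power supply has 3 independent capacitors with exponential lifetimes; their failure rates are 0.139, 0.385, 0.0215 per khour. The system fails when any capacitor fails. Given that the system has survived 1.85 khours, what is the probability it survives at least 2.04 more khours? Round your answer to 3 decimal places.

0.329

Time to first failure ~ Exp(Σλ) with Σλ = 0.5455.
By memorylessness, P(T > 1.85+2.04 | T > 1.85) = P(T > 2.04) = e^(−0.5455·2.04) ≈ 0.329.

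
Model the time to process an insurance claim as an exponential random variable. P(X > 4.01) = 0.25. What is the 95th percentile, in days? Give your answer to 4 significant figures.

8.665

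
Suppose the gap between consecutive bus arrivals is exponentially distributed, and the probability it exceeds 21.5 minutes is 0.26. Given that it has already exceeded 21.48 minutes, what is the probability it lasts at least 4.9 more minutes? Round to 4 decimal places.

0.7356

From e^(−λ·21.5) = 0.26, λ = −ln(0.26)/21.5 = 0.0626546.
Memoryless: P(X > 21.48+4.9 | X > 21.48) = P(X > 4.9) = e^(−0.0626546·4.9) ≈ 0.7356.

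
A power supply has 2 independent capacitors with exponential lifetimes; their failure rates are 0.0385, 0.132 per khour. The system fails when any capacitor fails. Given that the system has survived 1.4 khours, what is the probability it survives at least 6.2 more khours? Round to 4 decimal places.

0.3475

Time to first failure ~ Exp(Σλ) with Σλ = 0.1705.
By memorylessness, P(T > 1.4+6.2 | T > 1.4) = P(T > 6.2) = e^(−0.1705·6.2) ≈ 0.3475.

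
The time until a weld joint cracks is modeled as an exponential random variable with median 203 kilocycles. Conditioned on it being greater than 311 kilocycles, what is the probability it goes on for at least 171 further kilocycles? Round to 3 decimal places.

For an exponential, median = ln(2)/λ, so λ = ln 2 / 203 = 0.00341452 per kilocycle.
P(X > s+t | X > s) = e^(−λ(s+t))/e^(−λs) = e^(−λt), independent of s = 311.
P(X > 171) = e^(−0.58388) ≈ 0.558.

0.558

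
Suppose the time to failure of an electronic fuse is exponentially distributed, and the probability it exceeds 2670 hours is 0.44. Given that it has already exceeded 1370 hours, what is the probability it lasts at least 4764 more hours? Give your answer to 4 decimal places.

From e^(−λ·2670) = 0.44, λ = −ln(0.44)/2670 = 0.000307483.
Memoryless: P(X > 1370+4764 | X > 1370) = P(X > 4764) = e^(−0.000307483·4764) ≈ 0.2311.

0.2311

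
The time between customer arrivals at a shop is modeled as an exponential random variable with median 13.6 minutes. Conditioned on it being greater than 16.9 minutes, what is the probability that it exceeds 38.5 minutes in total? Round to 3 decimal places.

0.333

For an exponential, median = ln(2)/λ, so λ = ln 2 / 13.6 = 0.0509667 per minute.
The exponential is memoryless, so the remaining time is again Exp(λ): the condition X > 16.9 is irrelevant.
P(X > 21.6) = e^(−1.1009) ≈ 0.333.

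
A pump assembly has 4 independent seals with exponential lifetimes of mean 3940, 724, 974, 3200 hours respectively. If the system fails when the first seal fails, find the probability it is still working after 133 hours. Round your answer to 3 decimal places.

The first failure time is exponential with rate Σλ_i = 1/3940 + 1/724 + 1/974 + 1/3200 = 0.00297422 per hour.
P(min > 133) = e^(−0.00297422·133) = e^(−0.39557) ≈ 0.673.

0.673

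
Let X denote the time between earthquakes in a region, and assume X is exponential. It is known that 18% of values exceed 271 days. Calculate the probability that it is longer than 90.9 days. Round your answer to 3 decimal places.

0.563

e^(−λ·271) = 0.18 ⇒ λ = −ln(0.18)/271 = 0.00632767.
P(X > 90.9) = e^(−0.00632767·90.9) = e^(−0.57519) ≈ 0.563.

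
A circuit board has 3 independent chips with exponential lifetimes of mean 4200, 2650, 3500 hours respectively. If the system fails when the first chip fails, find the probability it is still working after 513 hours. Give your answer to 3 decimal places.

0.630

The first failure time is exponential with rate Σλ_i = 1/4200 + 1/2650 + 1/3500 = 0.000901168 per hour.
P(min > 513) = e^(−0.000901168·513) = e^(−0.4623) ≈ 0.630.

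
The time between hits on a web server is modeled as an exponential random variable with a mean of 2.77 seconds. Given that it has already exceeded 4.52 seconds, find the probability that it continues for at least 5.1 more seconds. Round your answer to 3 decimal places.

The rate is λ = 1/2.77 = 0.361011 per second.
By the memoryless property, P(X > 4.52+5.1 | X > 4.52) = P(X > 5.1).
P(X > 5.1) = e^(−1.8412) ≈ 0.159.

0.159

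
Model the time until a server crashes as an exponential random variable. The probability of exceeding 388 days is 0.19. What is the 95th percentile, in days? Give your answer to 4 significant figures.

e^(−λ·388) = 0.19 ⇒ λ = −ln(0.19)/388 = 0.00428024.
95th percentile: 1 − e^(−λt) = 0.95, t = −ln(0.05)/λ = 699.899 days.

699.9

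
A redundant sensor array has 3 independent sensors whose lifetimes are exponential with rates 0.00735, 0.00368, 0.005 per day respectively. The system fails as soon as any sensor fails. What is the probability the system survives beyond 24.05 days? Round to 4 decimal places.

0.6801

The time to first failure is exponential with rate Σλ = 0.00735 + 0.00368 + 0.005 = 0.01603.
P(min > 24.05) = e^(−0.01603·24.05) = e^(−0.38552) ≈ 0.6801.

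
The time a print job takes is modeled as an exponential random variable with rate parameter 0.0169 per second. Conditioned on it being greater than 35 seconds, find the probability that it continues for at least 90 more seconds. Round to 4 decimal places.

By the memoryless property, P(X > 35+90 | X > 35) = P(X > 90).
P(X > 90) = e^(−1.521) ≈ 0.2185.

0.2185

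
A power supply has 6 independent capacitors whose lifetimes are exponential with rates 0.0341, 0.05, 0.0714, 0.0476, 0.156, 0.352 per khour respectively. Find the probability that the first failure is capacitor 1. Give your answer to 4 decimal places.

0.0480

The time to first failure is exponential with rate Σλ = 0.0341 + 0.05 + 0.0714 + 0.0476 + 0.156 + 0.352 = 0.7111.
P(capacitor 1 first) = λ_1/Σλ = 0.0341/0.7111 ≈ 0.0480.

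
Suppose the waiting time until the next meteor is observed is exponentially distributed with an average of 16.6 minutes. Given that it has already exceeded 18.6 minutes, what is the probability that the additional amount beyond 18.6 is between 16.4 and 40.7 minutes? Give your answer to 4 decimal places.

The rate is λ = 1/16.6 = 0.060241 per minute.
Memoryless: the residual past 18.6 is again Exp(λ).
P(16.4 < residual < 40.7) = e^(−λ·16.4) − e^(−λ·40.7) = 0.37234 − 0.08614 ≈ 0.2862.

0.2862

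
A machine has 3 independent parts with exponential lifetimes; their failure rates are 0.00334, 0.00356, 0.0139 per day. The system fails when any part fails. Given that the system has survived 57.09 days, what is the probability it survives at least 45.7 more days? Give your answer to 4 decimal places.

0.3865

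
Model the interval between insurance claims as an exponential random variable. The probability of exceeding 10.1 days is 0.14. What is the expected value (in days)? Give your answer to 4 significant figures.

5.137

e^(−λ·10.1) = 0.14 ⇒ λ = −ln(0.14)/10.1 = 0.194665.
Mean = 1/λ = 5.13704 days.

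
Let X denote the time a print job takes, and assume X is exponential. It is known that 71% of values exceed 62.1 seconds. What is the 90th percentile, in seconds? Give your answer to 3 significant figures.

418

e^(−λ·62.1) = 0.71 ⇒ λ = −ln(0.71)/62.1 = 0.00551514.
90th percentile: 1 − e^(−λt) = 0.9, t = −ln(0.1)/λ = 417.502 seconds.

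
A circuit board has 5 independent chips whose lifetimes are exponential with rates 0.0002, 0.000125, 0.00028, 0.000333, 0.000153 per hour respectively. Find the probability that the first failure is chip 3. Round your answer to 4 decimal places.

0.2566

The time to first failure is exponential with rate Σλ = 0.0002 + 0.000125 + 0.00028 + 0.000333 + 0.000153 = 0.001091.
P(chip 3 first) = λ_3/Σλ = 0.00028/0.001091 ≈ 0.2566.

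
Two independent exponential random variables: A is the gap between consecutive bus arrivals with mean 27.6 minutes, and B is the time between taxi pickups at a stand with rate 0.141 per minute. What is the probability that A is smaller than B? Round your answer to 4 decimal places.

0.2044

λ_1 = 1/27.6 = 0.0362319, λ_2 = 0.141.
For independent exponentials, P(A < B) = λ_1/(λ_1+λ_2) = 0.0362319/0.177232 ≈ 0.2044.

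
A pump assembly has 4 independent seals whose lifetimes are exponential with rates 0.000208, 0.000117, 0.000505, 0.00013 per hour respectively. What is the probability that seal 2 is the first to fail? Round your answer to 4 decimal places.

0.1219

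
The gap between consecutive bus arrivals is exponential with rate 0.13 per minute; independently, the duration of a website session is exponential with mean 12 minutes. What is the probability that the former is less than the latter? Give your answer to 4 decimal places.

0.6094

λ_1 = 0.13, λ_2 = 1/12 = 0.0833333.
For independent exponentials, P(the former < the latter) = λ_1/(λ_1+λ_2) = 0.13/0.213333 ≈ 0.6094.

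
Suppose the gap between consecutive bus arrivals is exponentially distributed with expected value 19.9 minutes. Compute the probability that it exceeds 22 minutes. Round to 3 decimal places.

0.331

The rate is λ = 1/19.9 = 0.0502513 per minute.
P(X > 22) = e^(−λ·22) = e^(−1.1055) ≈ 0.331.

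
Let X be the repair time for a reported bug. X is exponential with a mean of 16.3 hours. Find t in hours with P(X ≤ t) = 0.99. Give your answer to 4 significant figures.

The rate is λ = 1/16.3 = 0.0613497 per hour.
Set 1 − e^(−λt) = 0.99, so t = −ln(0.01)/λ = 4.6052/0.0613497 ≈ 75.0643 hours.

75.06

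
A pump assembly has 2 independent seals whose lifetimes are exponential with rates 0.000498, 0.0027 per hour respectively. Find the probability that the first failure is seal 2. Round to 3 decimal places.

0.844

The time to first failure is exponential with rate Σλ = 0.000498 + 0.0027 = 0.003198.
P(seal 2 first) = λ_2/Σλ = 0.0027/0.003198 ≈ 0.844.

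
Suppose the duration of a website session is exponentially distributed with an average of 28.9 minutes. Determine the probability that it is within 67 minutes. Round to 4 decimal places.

The rate is λ = 1/28.9 = 0.0346021 per minute.
P(X ≤ 67) = 1 − e^(−λ·67) = 1 − e^(−2.3183) ≈ 0.9016.

0.9016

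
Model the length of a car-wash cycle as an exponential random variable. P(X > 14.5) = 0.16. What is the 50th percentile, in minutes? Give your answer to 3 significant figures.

5.48

e^(−λ·14.5) = 0.16 ⇒ λ = −ln(0.16)/14.5 = 0.126385.
50th percentile: 1 − e^(−λt) = 0.5, t = −ln(0.5)/λ = 5.48441 minutes.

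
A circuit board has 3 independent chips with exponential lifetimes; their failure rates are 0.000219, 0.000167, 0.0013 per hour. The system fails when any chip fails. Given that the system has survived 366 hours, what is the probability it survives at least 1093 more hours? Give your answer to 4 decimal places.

Time to first failure ~ Exp(Σλ) with Σλ = 0.001686.
By memorylessness, P(T > 366+1093 | T > 366) = P(T > 1093) = e^(−0.001686·1093) ≈ 0.1584.

0.1584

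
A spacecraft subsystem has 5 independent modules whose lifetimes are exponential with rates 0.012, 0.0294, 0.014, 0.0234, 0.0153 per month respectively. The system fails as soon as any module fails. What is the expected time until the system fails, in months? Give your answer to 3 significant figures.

10.6

The time to first failure is exponential with rate Σλ = 0.012 + 0.0294 + 0.014 + 0.0234 + 0.0153 = 0.0941.
E[min] = 1/Σλ = 1/0.0941 = 10.627 months.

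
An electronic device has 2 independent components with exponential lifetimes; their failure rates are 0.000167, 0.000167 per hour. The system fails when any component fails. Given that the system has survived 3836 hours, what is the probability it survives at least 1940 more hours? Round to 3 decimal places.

Time to first failure ~ Exp(Σλ) with Σλ = 0.000334.
By memorylessness, P(T > 3836+1940 | T > 3836) = P(T > 1940) = e^(−0.000334·1940) ≈ 0.523.

0.523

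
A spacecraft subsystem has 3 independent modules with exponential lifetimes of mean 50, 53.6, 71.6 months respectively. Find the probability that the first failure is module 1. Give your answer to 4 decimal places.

Rates: λ_i = 1/mean_i → 0.02, 0.0186567, 0.0139665; Σλ = 0.0526232.
P(module 1 first) = λ_1/Σλ = 0.02/0.0526232 ≈ 0.3801.

0.3801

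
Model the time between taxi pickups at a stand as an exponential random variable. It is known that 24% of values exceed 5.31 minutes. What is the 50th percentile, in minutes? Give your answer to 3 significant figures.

2.58

e^(−λ·5.31) = 0.24 ⇒ λ = −ln(0.24)/5.31 = 0.26876.
50th percentile: 1 − e^(−λt) = 0.5, t = −ln(0.5)/λ = 2.57905 minutes.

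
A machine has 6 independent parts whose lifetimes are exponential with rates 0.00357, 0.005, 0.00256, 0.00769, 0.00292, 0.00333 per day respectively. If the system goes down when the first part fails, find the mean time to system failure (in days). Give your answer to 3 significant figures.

The time to first failure is exponential with rate Σλ = 0.00357 + 0.005 + 0.00256 + 0.00769 + 0.00292 + 0.00333 = 0.02507.
E[min] = 1/Σλ = 1/0.02507 = 39.8883 days.

39.9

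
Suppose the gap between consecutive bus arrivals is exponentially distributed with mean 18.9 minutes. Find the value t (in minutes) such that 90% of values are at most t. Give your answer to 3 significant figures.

43.5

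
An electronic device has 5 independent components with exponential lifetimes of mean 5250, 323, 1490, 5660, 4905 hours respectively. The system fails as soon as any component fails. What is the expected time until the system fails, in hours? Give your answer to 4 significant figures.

The first failure time is exponential with rate Σλ_i = 1/5250 + 1/323 + 1/1490 + 1/5660 + 1/4905 = 0.00433814 per hour.
E[min] = 1/Σλ = 1/0.00433814 = 230.513 hours.

230.5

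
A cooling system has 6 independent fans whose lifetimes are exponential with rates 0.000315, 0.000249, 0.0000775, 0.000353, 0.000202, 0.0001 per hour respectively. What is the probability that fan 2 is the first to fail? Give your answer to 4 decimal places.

The time to first failure is exponential with rate Σλ = 0.000315 + 0.000249 + 0.0000775 + 0.000353 + 0.000202 + 0.0001 = 0.0012965.
P(fan 2 first) = λ_2/Σλ = 0.000249/0.0012965 ≈ 0.1921.

0.1921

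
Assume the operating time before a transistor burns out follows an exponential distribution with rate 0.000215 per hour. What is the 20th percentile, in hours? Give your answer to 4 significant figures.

1038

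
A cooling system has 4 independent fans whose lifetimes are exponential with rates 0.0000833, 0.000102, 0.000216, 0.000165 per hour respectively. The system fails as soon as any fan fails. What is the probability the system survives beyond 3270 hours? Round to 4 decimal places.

0.1570

The time to first failure is exponential with rate Σλ = 0.0000833 + 0.000102 + 0.000216 + 0.000165 = 0.0005663.
P(min > 3270) = e^(−0.0005663·3270) = e^(−1.8518) ≈ 0.1570.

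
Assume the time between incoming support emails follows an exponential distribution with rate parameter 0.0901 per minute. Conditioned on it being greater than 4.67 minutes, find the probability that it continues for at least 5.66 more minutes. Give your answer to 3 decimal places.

0.601

P(X > s+t | X > s) = e^(−λ(s+t))/e^(−λs) = e^(−λt), independent of s = 4.67.
P(X > 5.66) = e^(−0.50997) ≈ 0.601.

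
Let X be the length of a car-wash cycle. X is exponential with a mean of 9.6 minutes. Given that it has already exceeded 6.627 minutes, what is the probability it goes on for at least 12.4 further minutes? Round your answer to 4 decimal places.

0.2748

The rate is λ = 1/9.6 = 0.104167 per minute.
The exponential is memoryless, so the remaining time is again Exp(λ): the condition X > 6.627 is irrelevant.
P(X > 12.4) = e^(−1.2917) ≈ 0.2748.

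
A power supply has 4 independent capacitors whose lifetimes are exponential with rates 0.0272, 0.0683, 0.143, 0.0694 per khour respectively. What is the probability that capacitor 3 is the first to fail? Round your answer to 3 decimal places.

0.464

The time to first failure is exponential with rate Σλ = 0.0272 + 0.0683 + 0.143 + 0.0694 = 0.3079.
P(capacitor 3 first) = λ_3/Σλ = 0.143/0.3079 ≈ 0.464.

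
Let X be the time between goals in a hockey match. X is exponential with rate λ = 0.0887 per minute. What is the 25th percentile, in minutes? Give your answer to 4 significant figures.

Set 1 − e^(−λt) = 0.25, so t = −ln(0.75)/λ = 0.28768/0.0887 ≈ 3.24332 minutes.

3.243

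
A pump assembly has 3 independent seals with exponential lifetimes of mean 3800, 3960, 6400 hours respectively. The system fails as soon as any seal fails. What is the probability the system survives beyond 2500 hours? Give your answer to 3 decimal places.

The first failure time is exponential with rate Σλ_i = 1/3800 + 1/3960 + 1/6400 = 0.000671933 per hour.
P(min > 2500) = e^(−0.000671933·2500) = e^(−1.6798) ≈ 0.186.

0.186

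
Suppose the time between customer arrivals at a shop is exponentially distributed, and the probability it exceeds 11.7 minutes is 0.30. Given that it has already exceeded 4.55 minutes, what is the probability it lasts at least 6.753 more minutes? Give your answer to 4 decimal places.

0.4991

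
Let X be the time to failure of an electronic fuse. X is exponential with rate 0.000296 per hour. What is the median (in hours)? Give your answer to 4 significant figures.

2342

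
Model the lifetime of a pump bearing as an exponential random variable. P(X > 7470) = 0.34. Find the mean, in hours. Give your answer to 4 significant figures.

6924

e^(−λ·7470) = 0.34 ⇒ λ = −ln(0.34)/7470 = 0.000144419.
Mean = 1/λ = 6924.3 hours.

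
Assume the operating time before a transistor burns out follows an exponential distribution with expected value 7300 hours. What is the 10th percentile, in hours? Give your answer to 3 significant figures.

The rate is λ = 1/7300 = 0.000136986 per hour.
Set 1 − e^(−λt) = 0.1, so t = −ln(0.9)/λ = 0.10536/0.000136986 ≈ 769.132 hours.

769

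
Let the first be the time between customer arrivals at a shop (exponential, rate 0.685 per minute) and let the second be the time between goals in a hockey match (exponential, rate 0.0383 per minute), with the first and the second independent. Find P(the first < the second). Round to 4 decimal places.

0.9470

λ_1 = 0.685, λ_2 = 0.0383.
For independent exponentials, P(the first < the second) = λ_1/(λ_1+λ_2) = 0.685/0.7233 ≈ 0.9470.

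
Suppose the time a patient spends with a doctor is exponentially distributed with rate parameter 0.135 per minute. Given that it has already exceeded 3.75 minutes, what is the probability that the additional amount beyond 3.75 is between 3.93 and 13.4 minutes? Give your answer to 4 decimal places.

0.4245

Memoryless: the residual past 3.75 is again Exp(λ).
P(3.93 < residual < 13.4) = e^(−λ·3.93) − e^(−λ·13.4) = 0.58828 − 0.16382 ≈ 0.4245.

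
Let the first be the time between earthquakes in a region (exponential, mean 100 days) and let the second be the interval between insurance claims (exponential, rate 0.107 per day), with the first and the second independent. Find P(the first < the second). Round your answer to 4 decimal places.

0.0855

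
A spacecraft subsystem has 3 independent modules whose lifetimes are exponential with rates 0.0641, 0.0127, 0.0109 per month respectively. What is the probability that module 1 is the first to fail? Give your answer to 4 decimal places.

0.7309

The time to first failure is exponential with rate Σλ = 0.0641 + 0.0127 + 0.0109 = 0.0877.
P(module 1 first) = λ_1/Σλ = 0.0641/0.0877 ≈ 0.7309.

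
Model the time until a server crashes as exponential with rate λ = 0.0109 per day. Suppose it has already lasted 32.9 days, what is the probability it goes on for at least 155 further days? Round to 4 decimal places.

0.1846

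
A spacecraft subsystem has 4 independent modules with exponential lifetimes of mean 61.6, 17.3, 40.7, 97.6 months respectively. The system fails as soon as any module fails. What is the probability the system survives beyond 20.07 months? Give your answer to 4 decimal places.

0.1125

The first failure time is exponential with rate Σλ_i = 1/61.6 + 1/17.3 + 1/40.7 + 1/97.6 = 0.108853 per month.
P(min > 20.07) = e^(−0.108853·20.07) = e^(−2.1847) ≈ 0.1125.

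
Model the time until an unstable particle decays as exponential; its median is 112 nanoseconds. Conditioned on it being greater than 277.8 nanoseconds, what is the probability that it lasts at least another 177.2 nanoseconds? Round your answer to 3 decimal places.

0.334

For an exponential, median = ln(2)/λ, so λ = ln 2 / 112 = 0.00618881 per nanosecond.
P(X > s+t | X > s) = e^(−λ(s+t))/e^(−λs) = e^(−λt), independent of s = 277.8.
P(X > 177.2) = e^(−1.0967) ≈ 0.334.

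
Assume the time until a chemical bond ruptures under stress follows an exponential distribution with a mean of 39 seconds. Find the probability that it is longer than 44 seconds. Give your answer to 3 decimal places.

0.324

The rate is λ = 1/39 = 0.025641 per second.
P(X > 44) = e^(−λ·44) = e^(−1.1282) ≈ 0.324.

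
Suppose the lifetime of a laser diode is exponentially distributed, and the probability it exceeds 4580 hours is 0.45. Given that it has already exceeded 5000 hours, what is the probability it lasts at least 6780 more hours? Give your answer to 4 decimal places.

From e^(−λ·4580) = 0.45, λ = −ln(0.45)/4580 = 0.000174347.
Memoryless: P(X > 5000+6780 | X > 5000) = P(X > 6780) = e^(−0.000174347·6780) ≈ 0.3066.

0.3066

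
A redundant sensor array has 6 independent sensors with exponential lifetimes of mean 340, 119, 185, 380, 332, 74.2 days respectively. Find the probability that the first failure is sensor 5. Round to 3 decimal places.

Rates: λ_i = 1/mean_i → 0.00294118, 0.00840336, 0.00540541, 0.00263158, 0.00301205, 0.0134771; Σλ = 0.0358707.
P(sensor 5 first) = λ_5/Σλ = 0.00301205/0.0358707 ≈ 0.084.

0.084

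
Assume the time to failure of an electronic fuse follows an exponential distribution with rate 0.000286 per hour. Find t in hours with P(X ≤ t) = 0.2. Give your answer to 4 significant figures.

780.2

Set 1 − e^(−λt) = 0.2, so t = −ln(0.8)/λ = 0.22314/0.000286 ≈ 780.222 hours.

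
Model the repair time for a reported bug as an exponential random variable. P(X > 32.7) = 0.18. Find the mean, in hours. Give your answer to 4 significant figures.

e^(−λ·32.7) = 0.18 ⇒ λ = −ln(0.18)/32.7 = 0.0524403.
Mean = 1/λ = 19.0693 hours.

19.07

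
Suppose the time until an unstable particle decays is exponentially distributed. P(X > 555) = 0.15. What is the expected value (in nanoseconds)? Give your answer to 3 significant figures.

293

e^(−λ·555) = 0.15 ⇒ λ = −ln(0.15)/555 = 0.00341823.
Mean = 1/λ = 292.549 nanoseconds.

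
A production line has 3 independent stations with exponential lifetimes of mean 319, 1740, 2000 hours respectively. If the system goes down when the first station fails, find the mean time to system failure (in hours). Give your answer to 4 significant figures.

The first failure time is exponential with rate Σλ_i = 1/319 + 1/1740 + 1/2000 = 0.00420951 per hour.
E[min] = 1/Σλ = 1/0.00420951 = 237.557 hours.

237.6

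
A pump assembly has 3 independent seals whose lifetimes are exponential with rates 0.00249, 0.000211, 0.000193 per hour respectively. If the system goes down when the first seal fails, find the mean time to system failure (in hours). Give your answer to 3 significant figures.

The time to first failure is exponential with rate Σλ = 0.00249 + 0.000211 + 0.000193 = 0.002894.
E[min] = 1/Σλ = 1/0.002894 = 345.543 hours.

346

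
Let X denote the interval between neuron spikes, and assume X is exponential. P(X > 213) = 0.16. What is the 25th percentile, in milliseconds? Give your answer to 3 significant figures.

33.4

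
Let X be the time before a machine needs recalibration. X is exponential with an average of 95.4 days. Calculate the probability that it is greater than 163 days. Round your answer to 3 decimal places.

0.181

The rate is λ = 1/95.4 = 0.0104822 per day.
P(X > 163) = e^(−λ·163) = e^(−1.7086) ≈ 0.181.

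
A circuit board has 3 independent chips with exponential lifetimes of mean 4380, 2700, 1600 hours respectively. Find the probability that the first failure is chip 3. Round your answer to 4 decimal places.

0.5108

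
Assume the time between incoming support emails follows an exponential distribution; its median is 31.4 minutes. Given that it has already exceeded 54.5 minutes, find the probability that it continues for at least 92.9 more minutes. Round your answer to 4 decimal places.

0.1286

For an exponential, median = ln(2)/λ, so λ = ln 2 / 31.4 = 0.0220748 per minute.
P(X > s+t | X > s) = e^(−λ(s+t))/e^(−λs) = e^(−λt), independent of s = 54.5.
P(X > 92.9) = e^(−2.0507) ≈ 0.1286.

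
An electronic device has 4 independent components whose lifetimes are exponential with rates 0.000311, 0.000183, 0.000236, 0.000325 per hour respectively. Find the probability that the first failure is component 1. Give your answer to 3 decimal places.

0.295

The time to first failure is exponential with rate Σλ = 0.000311 + 0.000183 + 0.000236 + 0.000325 = 0.001055.
P(component 1 first) = λ_1/Σλ = 0.000311/0.001055 ≈ 0.295.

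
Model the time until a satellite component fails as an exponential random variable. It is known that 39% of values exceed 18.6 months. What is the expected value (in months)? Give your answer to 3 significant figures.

e^(−λ·18.6) = 0.39 ⇒ λ = −ln(0.39)/18.6 = 0.0506241.
Mean = 1/λ = 19.7534 months.

19.8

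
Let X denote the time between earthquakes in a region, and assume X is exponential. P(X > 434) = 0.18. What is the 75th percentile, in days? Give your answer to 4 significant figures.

350.9

e^(−λ·434) = 0.18 ⇒ λ = −ln(0.18)/434 = 0.00395115.
75th percentile: 1 − e^(−λt) = 0.75, t = −ln(0.25)/λ = 350.859 days.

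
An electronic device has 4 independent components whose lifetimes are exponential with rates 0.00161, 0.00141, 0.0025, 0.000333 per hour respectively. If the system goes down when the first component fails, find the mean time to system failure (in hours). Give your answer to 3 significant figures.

171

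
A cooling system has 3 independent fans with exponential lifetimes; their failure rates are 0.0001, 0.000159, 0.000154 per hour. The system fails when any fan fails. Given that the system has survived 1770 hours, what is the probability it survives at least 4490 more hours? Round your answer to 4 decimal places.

Time to first failure ~ Exp(Σλ) with Σλ = 0.000413.
By memorylessness, P(T > 1770+4490 | T > 1770) = P(T > 4490) = e^(−0.000413·4490) ≈ 0.1566.

0.1566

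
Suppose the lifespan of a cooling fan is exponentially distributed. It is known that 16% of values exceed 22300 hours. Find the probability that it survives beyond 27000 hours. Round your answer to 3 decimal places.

0.109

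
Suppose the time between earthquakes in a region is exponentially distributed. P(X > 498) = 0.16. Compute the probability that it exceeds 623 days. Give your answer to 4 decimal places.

0.1010

e^(−λ·498) = 0.16 ⇒ λ = −ln(0.16)/498 = 0.00367988.
P(X > 623) = e^(−0.00367988·623) = e^(−2.2926) ≈ 0.1010.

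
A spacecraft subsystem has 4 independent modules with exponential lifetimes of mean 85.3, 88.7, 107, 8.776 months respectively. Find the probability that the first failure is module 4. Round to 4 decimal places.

0.7789

Rates: λ_i = 1/mean_i → 0.0117233, 0.011274, 0.00934579, 0.113947; Σλ = 0.14629.
P(module 4 first) = λ_4/Σλ = 0.113947/0.14629 ≈ 0.7789.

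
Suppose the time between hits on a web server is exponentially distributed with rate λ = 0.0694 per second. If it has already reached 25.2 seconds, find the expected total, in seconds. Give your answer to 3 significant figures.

39.6

By memorylessness, E[X | X > 25.2] = 25.2 + 1/λ = 25.2 + 14.4092 = 39.6092 seconds.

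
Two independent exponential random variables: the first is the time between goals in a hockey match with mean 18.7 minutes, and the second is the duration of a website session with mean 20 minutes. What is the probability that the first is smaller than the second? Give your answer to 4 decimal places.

λ_1 = 1/18.7 = 0.0534759, λ_2 = 1/20 = 0.05.
For independent exponentials, P(the first < the second) = λ_1/(λ_1+λ_2) = 0.0534759/0.103476 ≈ 0.5168.

0.5168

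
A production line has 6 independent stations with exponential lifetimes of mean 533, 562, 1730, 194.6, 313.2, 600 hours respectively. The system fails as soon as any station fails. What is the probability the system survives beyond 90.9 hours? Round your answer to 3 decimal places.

The first failure time is exponential with rate Σλ_i = 1/533 + 1/562 + 1/1730 + 1/194.6 + 1/313.2 + 1/600 = 0.0142318 per hour.
P(min > 90.9) = e^(−0.0142318·90.9) = e^(−1.2937) ≈ 0.274.

0.274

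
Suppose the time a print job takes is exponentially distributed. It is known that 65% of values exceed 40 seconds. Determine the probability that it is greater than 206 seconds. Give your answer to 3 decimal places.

e^(−λ·40) = 0.65 ⇒ λ = −ln(0.65)/40 = 0.0107696.
P(X > 206) = e^(−0.0107696·206) = e^(−2.2185) ≈ 0.109.

0.109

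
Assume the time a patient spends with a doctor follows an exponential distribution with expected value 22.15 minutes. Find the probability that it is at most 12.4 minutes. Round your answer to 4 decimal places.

0.4287

The rate is λ = 1/22.15 = 0.0451467 per minute.
P(X ≤ 12.4) = 1 − e^(−λ·12.4) = 1 − e^(−0.55982) ≈ 0.4287.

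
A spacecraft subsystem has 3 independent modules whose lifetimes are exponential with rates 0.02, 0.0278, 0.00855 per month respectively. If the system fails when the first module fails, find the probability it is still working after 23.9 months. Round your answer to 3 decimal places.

0.260

The time to first failure is exponential with rate Σλ = 0.02 + 0.0278 + 0.00855 = 0.05635.
P(min > 23.9) = e^(−0.05635·23.9) = e^(−1.3468) ≈ 0.260.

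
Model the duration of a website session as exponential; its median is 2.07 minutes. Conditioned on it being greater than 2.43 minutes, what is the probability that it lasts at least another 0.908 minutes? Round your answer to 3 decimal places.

0.738

For an exponential, median = ln(2)/λ, so λ = ln 2 / 2.07 = 0.334854 per minute.
By the memoryless property, P(X > 2.43+0.908 | X > 2.43) = P(X > 0.908).
P(X > 0.908) = e^(−0.30405) ≈ 0.738.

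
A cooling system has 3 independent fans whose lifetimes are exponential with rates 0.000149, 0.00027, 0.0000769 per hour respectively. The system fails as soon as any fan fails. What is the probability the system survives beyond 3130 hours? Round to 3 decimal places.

0.212

The time to first failure is exponential with rate Σλ = 0.000149 + 0.00027 + 0.0000769 = 0.0004959.
P(min > 3130) = e^(−0.0004959·3130) = e^(−1.5522) ≈ 0.212.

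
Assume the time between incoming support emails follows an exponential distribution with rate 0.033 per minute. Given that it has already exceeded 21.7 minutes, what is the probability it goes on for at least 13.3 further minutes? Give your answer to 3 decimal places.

0.645

By the memoryless property, P(X > 21.7+13.3 | X > 21.7) = P(X > 13.3).
P(X > 13.3) = e^(−0.4389) ≈ 0.645.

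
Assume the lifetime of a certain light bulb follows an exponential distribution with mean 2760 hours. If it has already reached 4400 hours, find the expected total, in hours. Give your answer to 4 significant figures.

7160

The rate is λ = 1/2760 = 0.000362319 per hour.
By memorylessness, E[X | X > 4400] = 4400 + 1/λ = 4400 + 2760 = 7160 hours.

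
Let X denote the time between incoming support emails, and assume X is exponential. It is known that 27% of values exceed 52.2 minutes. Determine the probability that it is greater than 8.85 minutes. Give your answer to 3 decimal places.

0.801

e^(−λ·52.2) = 0.27 ⇒ λ = −ln(0.27)/52.2 = 0.025083.
P(X > 8.85) = e^(−0.025083·8.85) = e^(−0.22198) ≈ 0.801.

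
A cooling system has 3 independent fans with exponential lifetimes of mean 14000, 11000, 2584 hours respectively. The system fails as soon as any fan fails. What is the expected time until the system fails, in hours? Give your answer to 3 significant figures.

1820

The first failure time is exponential with rate Σλ_i = 1/14000 + 1/11000 + 1/2584 = 0.000549335 per hour.
E[min] = 1/Σλ = 1/0.000549335 = 1820.38 hours.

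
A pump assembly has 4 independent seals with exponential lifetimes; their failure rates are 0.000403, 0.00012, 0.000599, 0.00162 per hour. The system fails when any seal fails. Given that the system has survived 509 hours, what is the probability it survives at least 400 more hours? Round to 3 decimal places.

Time to first failure ~ Exp(Σλ) with Σλ = 0.002742.
By memorylessness, P(T > 509+400 | T > 509) = P(T > 400) = e^(−0.002742·400) ≈ 0.334.

0.334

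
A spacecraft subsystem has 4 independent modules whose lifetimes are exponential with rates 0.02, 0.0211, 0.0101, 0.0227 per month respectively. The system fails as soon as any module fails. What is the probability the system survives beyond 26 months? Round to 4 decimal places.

0.1464

The time to first failure is exponential with rate Σλ = 0.02 + 0.0211 + 0.0101 + 0.0227 = 0.0739.
P(min > 26) = e^(−0.0739·26) = e^(−1.9214) ≈ 0.1464.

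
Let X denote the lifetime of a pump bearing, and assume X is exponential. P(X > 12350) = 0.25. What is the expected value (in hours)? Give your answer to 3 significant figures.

e^(−λ·12350) = 0.25 ⇒ λ = −ln(0.25)/12350 = 0.000112251.
Mean = 1/λ = 8908.64 hours.

8910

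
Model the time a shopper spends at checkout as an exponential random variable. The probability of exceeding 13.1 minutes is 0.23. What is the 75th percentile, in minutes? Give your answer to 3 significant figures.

e^(−λ·13.1) = 0.23 ⇒ λ = −ln(0.23)/13.1 = 0.112189.
75th percentile: 1 − e^(−λt) = 0.75, t = −ln(0.25)/λ = 12.3568 minutes.

12.4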